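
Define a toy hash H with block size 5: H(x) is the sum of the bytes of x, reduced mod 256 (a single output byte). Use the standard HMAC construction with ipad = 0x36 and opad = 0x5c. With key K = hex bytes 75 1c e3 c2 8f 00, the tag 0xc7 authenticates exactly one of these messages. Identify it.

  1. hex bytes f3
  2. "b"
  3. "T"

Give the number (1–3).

1

Key hex bytes 75 1c e3 c2 8f 00 is 6 bytes > B = 5, so hash it first: H(key) = c5, then zero-pad to 5 bytes: K' = c5 00 00 00 00.
K' ⊕ ipad = f3 36 36 36 36; K' ⊕ opad = 99 5c 5c 5c 5c.
m1: inner = H(f3 36 36 36 36 f3) = be; tag = H(99 5c 5c 5c 5c be) = c7 ← matches
m2: inner = H(f3 36 36 36 36 62) = 2d; tag = H(99 5c 5c 5c 5c 2d) = 36
m3: inner = H(f3 36 36 36 36 54) = 1f; tag = H(99 5c 5c 5c 5c 1f) = 28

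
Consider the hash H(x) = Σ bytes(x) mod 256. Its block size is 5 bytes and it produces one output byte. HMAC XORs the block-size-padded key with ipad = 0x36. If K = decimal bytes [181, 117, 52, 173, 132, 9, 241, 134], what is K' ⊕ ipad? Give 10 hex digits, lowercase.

3936363636

Key decimal bytes [181, 117, 52, 173, 132, 9, 241, 134] = b5 75 34 ad 84 09 f1 86 is 8 bytes > B = 5, so hash it first: H(key) = 0f, then zero-pad to 5 bytes: K' = 0f 00 00 00 00.
XOR each byte with 0x36: 0f⊕36=39, 00⊕36=36, 00⊕36=36, 00⊕36=36, 00⊕36=36.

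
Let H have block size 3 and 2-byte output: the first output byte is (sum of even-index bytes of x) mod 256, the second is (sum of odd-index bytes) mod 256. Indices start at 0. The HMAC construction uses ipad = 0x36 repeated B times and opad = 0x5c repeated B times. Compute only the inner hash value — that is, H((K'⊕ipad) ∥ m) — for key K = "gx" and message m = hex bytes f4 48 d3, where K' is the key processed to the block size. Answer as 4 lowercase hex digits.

Key "gx" = 67 78 is 2 bytes ≤ B = 3; zero-pad to 3 bytes: K' = 67 78 00.
K' ⊕ ipad = 51 4e 36.
Inner input = 51 4e 36 ∥ f4 48 d3.
Inner hash: even-index sum = 207 mod 256 = 207; odd-index sum = 533 mod 256 = 21 → cf 15.

cf15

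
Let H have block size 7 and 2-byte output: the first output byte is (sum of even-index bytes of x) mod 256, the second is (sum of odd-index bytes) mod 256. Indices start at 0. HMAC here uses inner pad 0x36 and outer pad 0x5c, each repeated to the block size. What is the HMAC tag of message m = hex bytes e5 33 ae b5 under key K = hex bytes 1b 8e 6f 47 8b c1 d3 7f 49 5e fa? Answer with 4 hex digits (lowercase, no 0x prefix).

Key hex bytes 1b 8e 6f 47 8b c1 d3 7f 49 5e fa is 11 bytes > B = 7, so hash it first: H(key) = 2b 73, then zero-pad to 7 bytes: K' = 2b 73 00 00 00 00 00.
K' ⊕ ipad = 1d 45 36 36 36 36 36.  K' ⊕ opad = 77 2f 5c 5c 5c 5c 5c.
Inner input = (K'⊕ipad) ∥ m = 1d 45 36 36 36 36 36 ∥ e5 33 ae b5.
Inner hash: even-index sum = 423 mod 256 = 167; odd-index sum = 580 mod 256 = 68 → a7 44.
Outer input = (K'⊕opad) ∥ inner = 77 2f 5c 5c 5c 5c 5c ∥ a7 44.
Outer hash (tag): even-index sum = 463 mod 256 = 207; odd-index sum = 398 mod 256 = 142 → cf 8e.

cf8e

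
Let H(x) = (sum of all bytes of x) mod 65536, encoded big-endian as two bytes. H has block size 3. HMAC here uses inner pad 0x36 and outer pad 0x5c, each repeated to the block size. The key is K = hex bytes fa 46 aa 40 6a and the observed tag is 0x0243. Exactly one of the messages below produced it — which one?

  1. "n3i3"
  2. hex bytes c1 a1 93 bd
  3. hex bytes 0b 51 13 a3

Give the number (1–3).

2

Key hex bytes fa 46 aa 40 6a is 5 bytes > B = 3, so hash it first: H(key) = 02 94, then zero-pad to 3 bytes: K' = 02 94 00.
K' ⊕ ipad = 34 a2 36; K' ⊕ opad = 5e c8 5c.
m1: inner = H(34 a2 36 6e 33 69 33) = 02 49; tag = H(5e c8 5c 02 49) = 01cd
m2: inner = H(34 a2 36 c1 a1 93 bd) = 03 be; tag = H(5e c8 5c 03 be) = 0243 ← matches
m3: inner = H(34 a2 36 0b 51 13 a3) = 02 1e; tag = H(5e c8 5c 02 1e) = 01a2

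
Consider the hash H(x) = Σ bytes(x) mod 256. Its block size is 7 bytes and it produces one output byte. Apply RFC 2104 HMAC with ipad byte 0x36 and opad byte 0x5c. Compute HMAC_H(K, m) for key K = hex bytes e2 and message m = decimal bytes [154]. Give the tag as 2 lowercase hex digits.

Key hex bytes e2 is 1 byte ≤ B = 7; zero-pad to 7 bytes: K' = e2 00 00 00 00 00 00.
K' ⊕ ipad = d4 36 36 36 36 36 36.  K' ⊕ opad = be 5c 5c 5c 5c 5c 5c.
Inner input = (K'⊕ipad) ∥ m = d4 36 36 36 36 36 36 ∥ 9a.
Inner hash: sum = 212+54+54+54+54+54+54+154 = 690; mod 256 = 178 → b2.
Outer input = (K'⊕opad) ∥ inner = be 5c 5c 5c 5c 5c 5c ∥ b2.
Outer hash (tag): sum = 190+92+92+92+92+92+92+178 = 920; mod 256 = 152 → 98.

98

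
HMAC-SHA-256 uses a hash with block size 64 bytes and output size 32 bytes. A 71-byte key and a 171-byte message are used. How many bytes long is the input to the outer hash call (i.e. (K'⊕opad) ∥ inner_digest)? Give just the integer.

Key is 71 > 64 bytes, so it is hashed to 32 bytes then zero-padded to 64: |K'| = 64.
Outer input = (K'⊕opad) ∥ H(inner) → 64 + 32 = 96 bytes.

96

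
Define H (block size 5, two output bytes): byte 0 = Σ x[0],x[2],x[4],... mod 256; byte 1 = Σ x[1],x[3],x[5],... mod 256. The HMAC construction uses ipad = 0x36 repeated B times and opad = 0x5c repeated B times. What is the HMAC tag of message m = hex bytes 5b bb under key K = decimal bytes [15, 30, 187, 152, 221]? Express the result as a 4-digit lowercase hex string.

Key decimal bytes [15, 30, 187, 152, 221] = 0f 1e bb 98 dd is exactly B = 5 bytes: K' = 0f 1e bb 98 dd.
K' ⊕ ipad = 39 28 8d ae eb.  K' ⊕ opad = 53 42 e7 c4 81.
Inner input = (K'⊕ipad) ∥ m = 39 28 8d ae eb ∥ 5b bb.
Inner hash: even-index sum = 620 mod 256 = 108; odd-index sum = 305 mod 256 = 49 → 6c 31.
Outer input = (K'⊕opad) ∥ inner = 53 42 e7 c4 81 ∥ 6c 31.
Outer hash (tag): even-index sum = 492 mod 256 = 236; odd-index sum = 370 mod 256 = 114 → ec 72.

ec72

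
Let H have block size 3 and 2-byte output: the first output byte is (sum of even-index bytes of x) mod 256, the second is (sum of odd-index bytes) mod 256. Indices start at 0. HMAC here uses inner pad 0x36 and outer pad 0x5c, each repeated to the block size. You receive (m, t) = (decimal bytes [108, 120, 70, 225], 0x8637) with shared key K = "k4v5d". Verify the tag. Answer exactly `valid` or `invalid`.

valid

Key "k4v5d" = 6b 34 76 35 64 is 5 bytes > B = 3, so hash it first: H(key) = 45 69, then zero-pad to 3 bytes: K' = 45 69 00.
K' ⊕ ipad = 73 5f 36; K' ⊕ opad = 19 35 5c.
Inner hash: even-index sum = 514 mod 256 = 2; odd-index sum = 273 mod 256 = 17 → 02 11.
Outer hash (recomputed tag): even-index sum = 134 mod 256 = 134; odd-index sum = 55 mod 256 = 55 → 86 37.
Recomputed tag = 8637; claimed = 8637 → match.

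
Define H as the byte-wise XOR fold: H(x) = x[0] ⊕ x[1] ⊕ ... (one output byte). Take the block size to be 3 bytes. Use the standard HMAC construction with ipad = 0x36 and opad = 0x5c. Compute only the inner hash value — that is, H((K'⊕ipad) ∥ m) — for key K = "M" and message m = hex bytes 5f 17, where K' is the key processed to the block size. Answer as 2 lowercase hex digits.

Key "M" = 4d is 1 byte ≤ B = 3; zero-pad to 3 bytes: K' = 4d 00 00.
K' ⊕ ipad = 7b 36 36.
Inner input = 7b 36 36 ∥ 5f 17.
Inner hash: XOR 7b⊕36⊕36⊕5f⊕17 = 33.

33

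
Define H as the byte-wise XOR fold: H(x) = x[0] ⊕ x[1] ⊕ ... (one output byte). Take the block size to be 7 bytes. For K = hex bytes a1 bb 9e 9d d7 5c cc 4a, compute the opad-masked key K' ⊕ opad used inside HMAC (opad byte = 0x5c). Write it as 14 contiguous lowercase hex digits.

485c5c5c5c5c5c

Key hex bytes a1 bb 9e 9d d7 5c cc 4a is 8 bytes > B = 7, so hash it first: H(key) = 14, then zero-pad to 7 bytes: K' = 14 00 00 00 00 00 00.
XOR each byte with 0x5c: 14⊕5c=48, 00⊕5c=5c, 00⊕5c=5c, 00⊕5c=5c, 00⊕5c=5c, 00⊕5c=5c, 00⊕5c=5c.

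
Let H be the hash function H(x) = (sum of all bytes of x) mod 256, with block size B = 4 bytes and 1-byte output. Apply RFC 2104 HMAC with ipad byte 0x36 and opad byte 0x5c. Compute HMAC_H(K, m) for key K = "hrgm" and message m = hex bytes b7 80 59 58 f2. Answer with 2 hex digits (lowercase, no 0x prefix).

Key "hrgm" = 68 72 67 6d is exactly B = 4 bytes: K' = 68 72 67 6d.
K' ⊕ ipad = 5e 44 51 5b.  K' ⊕ opad = 34 2e 3b 31.
Inner input = (K'⊕ipad) ∥ m = 5e 44 51 5b ∥ b7 80 59 58 f2.
Inner hash: sum = 94+68+81+91+183+128+89+88+242 = 1064; mod 256 = 40 → 28.
Outer input = (K'⊕opad) ∥ inner = 34 2e 3b 31 ∥ 28.
Outer hash (tag): sum = 52+46+59+49+40 = 246 → f6.

f6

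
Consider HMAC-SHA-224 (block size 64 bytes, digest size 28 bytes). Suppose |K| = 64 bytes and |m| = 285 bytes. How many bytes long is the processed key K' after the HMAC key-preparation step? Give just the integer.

64

Key is 64 ≤ 64 bytes, zero-padded: |K'| = 64.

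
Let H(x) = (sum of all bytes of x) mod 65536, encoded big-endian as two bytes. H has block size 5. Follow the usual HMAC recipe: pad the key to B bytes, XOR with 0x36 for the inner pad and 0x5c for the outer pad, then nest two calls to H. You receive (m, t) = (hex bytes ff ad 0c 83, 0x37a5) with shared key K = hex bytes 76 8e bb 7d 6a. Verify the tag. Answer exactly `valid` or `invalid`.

Key hex bytes 76 8e bb 7d 6a is exactly B = 5 bytes: K' = 76 8e bb 7d 6a.
K' ⊕ ipad = 40 b8 8d 4b 5c; K' ⊕ opad = 2a d2 e7 21 36.
Inner hash: sum = 64+184+141+75+92+255+173+12+131 = 1127 → 04 67.
Outer hash (recomputed tag): sum = 42+210+231+33+54+4+103 = 677 → 02 a5.
Recomputed tag = 02a5; claimed = 37a5 → mismatch.

invalid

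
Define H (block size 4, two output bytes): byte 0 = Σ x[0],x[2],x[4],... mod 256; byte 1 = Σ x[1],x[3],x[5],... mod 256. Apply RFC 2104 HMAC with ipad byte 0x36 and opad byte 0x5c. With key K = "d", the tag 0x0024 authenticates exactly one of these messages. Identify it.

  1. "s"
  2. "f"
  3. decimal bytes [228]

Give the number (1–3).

3

Key "d" = 64 is 1 byte ≤ B = 4; zero-pad to 4 bytes: K' = 64 00 00 00.
K' ⊕ ipad = 52 36 36 36; K' ⊕ opad = 38 5c 5c 5c.
m1: inner = H(52 36 36 36 73) = fb 6c; tag = H(38 5c 5c 5c fb 6c) = 8f24
m2: inner = H(52 36 36 36 66) = ee 6c; tag = H(38 5c 5c 5c ee 6c) = 8224
m3: inner = H(52 36 36 36 e4) = 6c 6c; tag = H(38 5c 5c 5c 6c 6c) = 0024 ← matches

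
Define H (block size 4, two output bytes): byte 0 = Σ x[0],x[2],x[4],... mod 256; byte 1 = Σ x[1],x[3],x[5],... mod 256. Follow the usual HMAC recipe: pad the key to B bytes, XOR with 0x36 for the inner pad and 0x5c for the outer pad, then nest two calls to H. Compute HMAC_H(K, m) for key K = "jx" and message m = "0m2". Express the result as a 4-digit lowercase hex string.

Key "jx" = 6a 78 is 2 bytes ≤ B = 4; zero-pad to 4 bytes: K' = 6a 78 00 00.
K' ⊕ ipad = 5c 4e 36 36.  K' ⊕ opad = 36 24 5c 5c.
Inner input = (K'⊕ipad) ∥ m = 5c 4e 36 36 ∥ 30 6d 32.
Inner hash: even-index sum = 244 mod 256 = 244; odd-index sum = 241 mod 256 = 241 → f4 f1.
Outer input = (K'⊕opad) ∥ inner = 36 24 5c 5c ∥ f4 f1.
Outer hash (tag): even-index sum = 390 mod 256 = 134; odd-index sum = 369 mod 256 = 113 → 86 71.

8671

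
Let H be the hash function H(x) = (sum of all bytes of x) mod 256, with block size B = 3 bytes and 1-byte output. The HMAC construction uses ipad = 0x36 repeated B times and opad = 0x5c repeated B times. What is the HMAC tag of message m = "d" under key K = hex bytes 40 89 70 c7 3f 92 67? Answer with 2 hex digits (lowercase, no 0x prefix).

Key hex bytes 40 89 70 c7 3f 92 67 is 7 bytes > B = 3, so hash it first: H(key) = 38, then zero-pad to 3 bytes: K' = 38 00 00.
K' ⊕ ipad = 0e 36 36.  K' ⊕ opad = 64 5c 5c.
Inner input = (K'⊕ipad) ∥ m = 0e 36 36 ∥ 64.
Inner hash: sum = 14+54+54+100 = 222 → de.
Outer input = (K'⊕opad) ∥ inner = 64 5c 5c ∥ de.
Outer hash (tag): sum = 100+92+92+222 = 506; mod 256 = 250 → fa.

fa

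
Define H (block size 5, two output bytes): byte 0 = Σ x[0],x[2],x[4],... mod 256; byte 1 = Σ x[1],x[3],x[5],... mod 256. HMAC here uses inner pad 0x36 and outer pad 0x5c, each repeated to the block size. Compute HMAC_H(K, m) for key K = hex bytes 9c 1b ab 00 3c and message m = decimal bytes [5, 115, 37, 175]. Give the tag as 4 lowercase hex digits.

Key hex bytes 9c 1b ab 00 3c is exactly B = 5 bytes: K' = 9c 1b ab 00 3c.
K' ⊕ ipad = aa 2d 9d 36 0a.  K' ⊕ opad = c0 47 f7 5c 60.
Inner input = (K'⊕ipad) ∥ m = aa 2d 9d 36 0a ∥ 05 73 25 af.
Inner hash: even-index sum = 627 mod 256 = 115; odd-index sum = 141 mod 256 = 141 → 73 8d.
Outer input = (K'⊕opad) ∥ inner = c0 47 f7 5c 60 ∥ 73 8d.
Outer hash (tag): even-index sum = 676 mod 256 = 164; odd-index sum = 278 mod 256 = 22 → a4 16.

a416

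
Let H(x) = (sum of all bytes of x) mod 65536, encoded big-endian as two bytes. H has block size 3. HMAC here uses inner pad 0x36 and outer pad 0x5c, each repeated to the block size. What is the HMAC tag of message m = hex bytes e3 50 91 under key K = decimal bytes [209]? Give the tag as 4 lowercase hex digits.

015f

Key decimal bytes [209] = d1 is 1 byte ≤ B = 3; zero-pad to 3 bytes: K' = d1 00 00.
K' ⊕ ipad = e7 36 36.  K' ⊕ opad = 8d 5c 5c.
Inner input = (K'⊕ipad) ∥ m = e7 36 36 ∥ e3 50 91.
Inner hash: sum = 231+54+54+227+80+145 = 791 → 03 17.
Outer input = (K'⊕opad) ∥ inner = 8d 5c 5c ∥ 03 17.
Outer hash (tag): sum = 141+92+92+3+23 = 351 → 01 5f.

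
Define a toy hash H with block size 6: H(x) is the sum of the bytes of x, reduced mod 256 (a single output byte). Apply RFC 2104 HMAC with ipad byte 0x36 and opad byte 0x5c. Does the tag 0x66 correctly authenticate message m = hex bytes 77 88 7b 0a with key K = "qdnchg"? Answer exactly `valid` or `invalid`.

Key "qdnchg" = 71 64 6e 63 68 67 is exactly B = 6 bytes: K' = 71 64 6e 63 68 67.
K' ⊕ ipad = 47 52 58 55 5e 51; K' ⊕ opad = 2d 38 32 3f 34 3b.
Inner hash: sum = 71+82+88+85+94+81+119+136+123+10 = 889; mod 256 = 121 → 79.
Outer hash (recomputed tag): sum = 45+56+50+63+52+59+121 = 446; mod 256 = 190 → be.
Recomputed tag = be; claimed = 66 → mismatch.

invalid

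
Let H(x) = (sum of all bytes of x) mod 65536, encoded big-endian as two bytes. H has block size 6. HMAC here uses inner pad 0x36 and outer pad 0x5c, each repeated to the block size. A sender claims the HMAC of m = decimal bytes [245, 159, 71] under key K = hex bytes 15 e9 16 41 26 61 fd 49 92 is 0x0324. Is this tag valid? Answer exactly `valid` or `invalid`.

valid

Key hex bytes 15 e9 16 41 26 61 fd 49 92 is 9 bytes > B = 6, so hash it first: H(key) = 03 b4, then zero-pad to 6 bytes: K' = 03 b4 00 00 00 00.
K' ⊕ ipad = 35 82 36 36 36 36; K' ⊕ opad = 5f e8 5c 5c 5c 5c.
Inner hash: sum = 53+130+54+54+54+54+245+159+71 = 874 → 03 6a.
Outer hash (recomputed tag): sum = 95+232+92+92+92+92+3+106 = 804 → 03 24.
Recomputed tag = 0324; claimed = 0324 → match.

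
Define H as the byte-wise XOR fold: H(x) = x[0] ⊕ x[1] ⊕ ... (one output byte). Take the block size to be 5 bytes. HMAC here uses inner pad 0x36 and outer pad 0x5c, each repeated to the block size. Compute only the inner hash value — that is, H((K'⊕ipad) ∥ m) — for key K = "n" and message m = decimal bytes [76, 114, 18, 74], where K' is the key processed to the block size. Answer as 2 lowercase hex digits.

Key "n" = 6e is 1 byte ≤ B = 5; zero-pad to 5 bytes: K' = 6e 00 00 00 00.
K' ⊕ ipad = 58 36 36 36 36.
Inner input = 58 36 36 36 36 ∥ 4c 72 12 4a.
Inner hash: XOR 58⊕36⊕36⊕36⊕36⊕4c⊕72⊕12⊕4a = 3e.

3e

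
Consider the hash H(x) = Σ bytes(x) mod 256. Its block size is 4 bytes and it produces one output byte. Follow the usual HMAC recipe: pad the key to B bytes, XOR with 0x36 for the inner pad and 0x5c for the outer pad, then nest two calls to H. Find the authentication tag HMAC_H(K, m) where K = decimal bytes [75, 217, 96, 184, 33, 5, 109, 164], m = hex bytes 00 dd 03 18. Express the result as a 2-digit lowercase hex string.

Key decimal bytes [75, 217, 96, 184, 33, 5, 109, 164] = 4b d9 60 b8 21 05 6d a4 is 8 bytes > B = 4, so hash it first: H(key) = 73, then zero-pad to 4 bytes: K' = 73 00 00 00.
K' ⊕ ipad = 45 36 36 36.  K' ⊕ opad = 2f 5c 5c 5c.
Inner input = (K'⊕ipad) ∥ m = 45 36 36 36 ∥ 00 dd 03 18.
Inner hash: sum = 69+54+54+54+0+221+3+24 = 479; mod 256 = 223 → df.
Outer input = (K'⊕opad) ∥ inner = 2f 5c 5c 5c ∥ df.
Outer hash (tag): sum = 47+92+92+92+223 = 546; mod 256 = 34 → 22.

22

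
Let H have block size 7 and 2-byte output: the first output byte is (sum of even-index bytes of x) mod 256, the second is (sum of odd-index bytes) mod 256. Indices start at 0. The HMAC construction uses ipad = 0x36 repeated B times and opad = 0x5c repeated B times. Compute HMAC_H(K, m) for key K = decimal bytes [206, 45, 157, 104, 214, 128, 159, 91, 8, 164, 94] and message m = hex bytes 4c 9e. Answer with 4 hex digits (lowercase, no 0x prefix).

Key decimal bytes [206, 45, 157, 104, 214, 128, 159, 91, 8, 164, 94] = ce 2d 9d 68 d6 80 9f 5b 08 a4 5e is 11 bytes > B = 7, so hash it first: H(key) = 46 14, then zero-pad to 7 bytes: K' = 46 14 00 00 00 00 00.
K' ⊕ ipad = 70 22 36 36 36 36 36.  K' ⊕ opad = 1a 48 5c 5c 5c 5c 5c.
Inner input = (K'⊕ipad) ∥ m = 70 22 36 36 36 36 36 ∥ 4c 9e.
Inner hash: even-index sum = 432 mod 256 = 176; odd-index sum = 218 mod 256 = 218 → b0 da.
Outer input = (K'⊕opad) ∥ inner = 1a 48 5c 5c 5c 5c 5c ∥ b0 da.
Outer hash (tag): even-index sum = 520 mod 256 = 8; odd-index sum = 432 mod 256 = 176 → 08 b0.

08b0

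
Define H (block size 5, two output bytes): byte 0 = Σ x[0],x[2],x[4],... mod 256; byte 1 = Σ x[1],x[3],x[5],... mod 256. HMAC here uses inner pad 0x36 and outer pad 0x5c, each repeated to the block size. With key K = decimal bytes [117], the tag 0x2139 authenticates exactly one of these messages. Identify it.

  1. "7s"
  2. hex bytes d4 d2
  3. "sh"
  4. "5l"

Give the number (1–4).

2

Key decimal bytes [117] = 75 is 1 byte ≤ B = 5; zero-pad to 5 bytes: K' = 75 00 00 00 00.
K' ⊕ ipad = 43 36 36 36 36; K' ⊕ opad = 29 5c 5c 5c 5c.
m1: inner = H(43 36 36 36 36 37 73) = 22 a3; tag = H(29 5c 5c 5c 5c 22 a3) = 84da
m2: inner = H(43 36 36 36 36 d4 d2) = 81 40; tag = H(29 5c 5c 5c 5c 81 40) = 2139 ← matches
m3: inner = H(43 36 36 36 36 73 68) = 17 df; tag = H(29 5c 5c 5c 5c 17 df) = c0cf
m4: inner = H(43 36 36 36 36 35 6c) = 1b a1; tag = H(29 5c 5c 5c 5c 1b a1) = 82d3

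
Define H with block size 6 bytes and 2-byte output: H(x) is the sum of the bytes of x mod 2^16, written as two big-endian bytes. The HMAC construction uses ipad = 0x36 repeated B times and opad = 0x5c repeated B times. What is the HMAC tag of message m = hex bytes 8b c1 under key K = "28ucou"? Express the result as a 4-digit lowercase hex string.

Key "28ucou" = 32 38 75 63 6f 75 is exactly B = 6 bytes: K' = 32 38 75 63 6f 75.
K' ⊕ ipad = 04 0e 43 55 59 43.  K' ⊕ opad = 6e 64 29 3f 33 29.
Inner input = (K'⊕ipad) ∥ m = 04 0e 43 55 59 43 ∥ 8b c1.
Inner hash: sum = 4+14+67+85+89+67+139+193 = 658 → 02 92.
Outer input = (K'⊕opad) ∥ inner = 6e 64 29 3f 33 29 ∥ 02 92.
Outer hash (tag): sum = 110+100+41+63+51+41+2+146 = 554 → 02 2a.

022a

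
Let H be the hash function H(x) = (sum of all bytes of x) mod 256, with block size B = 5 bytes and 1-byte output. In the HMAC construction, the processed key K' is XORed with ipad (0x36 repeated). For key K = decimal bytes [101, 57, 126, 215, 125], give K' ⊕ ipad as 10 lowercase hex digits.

Key decimal bytes [101, 57, 126, 215, 125] = 65 39 7e d7 7d is exactly B = 5 bytes: K' = 65 39 7e d7 7d.
XOR each byte with 0x36: 65⊕36=53, 39⊕36=0f, 7e⊕36=48, d7⊕36=e1, 7d⊕36=4b.

530f48e14b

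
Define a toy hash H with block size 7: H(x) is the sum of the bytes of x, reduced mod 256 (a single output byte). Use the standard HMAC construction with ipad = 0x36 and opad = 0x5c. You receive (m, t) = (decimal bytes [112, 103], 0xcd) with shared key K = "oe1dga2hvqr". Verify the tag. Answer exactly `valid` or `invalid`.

Key "oe1dga2hvqr" = 6f 65 31 64 67 61 32 68 76 71 72 is 11 bytes > B = 7, so hash it first: H(key) = 24, then zero-pad to 7 bytes: K' = 24 00 00 00 00 00 00.
K' ⊕ ipad = 12 36 36 36 36 36 36; K' ⊕ opad = 78 5c 5c 5c 5c 5c 5c.
Inner hash: sum = 18+54+54+54+54+54+54+112+103 = 557; mod 256 = 45 → 2d.
Outer hash (recomputed tag): sum = 120+92+92+92+92+92+92+45 = 717; mod 256 = 205 → cd.
Recomputed tag = cd; claimed = cd → match.

valid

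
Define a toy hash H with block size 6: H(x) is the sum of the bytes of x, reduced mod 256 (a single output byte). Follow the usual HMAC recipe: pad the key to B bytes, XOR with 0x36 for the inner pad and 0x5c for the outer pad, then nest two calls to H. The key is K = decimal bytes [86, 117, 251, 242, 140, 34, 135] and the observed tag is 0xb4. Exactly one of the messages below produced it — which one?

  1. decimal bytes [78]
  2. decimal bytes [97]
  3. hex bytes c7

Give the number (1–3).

1

Key decimal bytes [86, 117, 251, 242, 140, 34, 135] = 56 75 fb f2 8c 22 87 is 7 bytes > B = 6, so hash it first: H(key) = ed, then zero-pad to 6 bytes: K' = ed 00 00 00 00 00.
K' ⊕ ipad = db 36 36 36 36 36; K' ⊕ opad = b1 5c 5c 5c 5c 5c.
m1: inner = H(db 36 36 36 36 36 4e) = 37; tag = H(b1 5c 5c 5c 5c 5c 37) = b4 ← matches
m2: inner = H(db 36 36 36 36 36 61) = 4a; tag = H(b1 5c 5c 5c 5c 5c 4a) = c7
m3: inner = H(db 36 36 36 36 36 c7) = b0; tag = H(b1 5c 5c 5c 5c 5c b0) = 2d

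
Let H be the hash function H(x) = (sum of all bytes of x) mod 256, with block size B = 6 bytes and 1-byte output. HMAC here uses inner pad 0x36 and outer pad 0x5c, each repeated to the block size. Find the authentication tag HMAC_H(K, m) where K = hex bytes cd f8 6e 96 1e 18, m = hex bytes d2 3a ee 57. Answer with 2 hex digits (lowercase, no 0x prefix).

1f

Key hex bytes cd f8 6e 96 1e 18 is exactly B = 6 bytes: K' = cd f8 6e 96 1e 18.
K' ⊕ ipad = fb ce 58 a0 28 2e.  K' ⊕ opad = 91 a4 32 ca 42 44.
Inner input = (K'⊕ipad) ∥ m = fb ce 58 a0 28 2e ∥ d2 3a ee 57.
Inner hash: sum = 251+206+88+160+40+46+210+58+238+87 = 1384; mod 256 = 104 → 68.
Outer input = (K'⊕opad) ∥ inner = 91 a4 32 ca 42 44 ∥ 68.
Outer hash (tag): sum = 145+164+50+202+66+68+104 = 799; mod 256 = 31 → 1f.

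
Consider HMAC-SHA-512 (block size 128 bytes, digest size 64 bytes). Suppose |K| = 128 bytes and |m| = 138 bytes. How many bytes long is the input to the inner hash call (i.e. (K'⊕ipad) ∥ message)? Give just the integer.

Key is 128 ≤ 128 bytes, zero-padded: |K'| = 128.
Inner input = (K'⊕ipad) ∥ m → 128 + 138 = 266 bytes.

266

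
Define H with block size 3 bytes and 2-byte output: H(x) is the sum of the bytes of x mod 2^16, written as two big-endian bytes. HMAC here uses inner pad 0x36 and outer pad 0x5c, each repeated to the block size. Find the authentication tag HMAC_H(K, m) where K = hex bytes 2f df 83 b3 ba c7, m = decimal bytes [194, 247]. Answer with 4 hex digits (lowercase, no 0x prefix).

Key hex bytes 2f df 83 b3 ba c7 is 6 bytes > B = 3, so hash it first: H(key) = 03 c5, then zero-pad to 3 bytes: K' = 03 c5 00.
K' ⊕ ipad = 35 f3 36.  K' ⊕ opad = 5f 99 5c.
Inner input = (K'⊕ipad) ∥ m = 35 f3 36 ∥ c2 f7.
Inner hash: sum = 53+243+54+194+247 = 791 → 03 17.
Outer input = (K'⊕opad) ∥ inner = 5f 99 5c ∥ 03 17.
Outer hash (tag): sum = 95+153+92+3+23 = 366 → 01 6e.

016e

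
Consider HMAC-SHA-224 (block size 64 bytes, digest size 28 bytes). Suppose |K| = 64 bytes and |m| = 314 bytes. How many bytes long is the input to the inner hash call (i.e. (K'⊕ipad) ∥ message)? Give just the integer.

Key is 64 ≤ 64 bytes, zero-padded: |K'| = 64.
Inner input = (K'⊕ipad) ∥ m → 64 + 314 = 378 bytes.

378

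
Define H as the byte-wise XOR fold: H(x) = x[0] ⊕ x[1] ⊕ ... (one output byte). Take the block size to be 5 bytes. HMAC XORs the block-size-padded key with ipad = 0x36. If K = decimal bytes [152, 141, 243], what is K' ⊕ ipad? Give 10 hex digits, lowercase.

aebbc53636

Key decimal bytes [152, 141, 243] = 98 8d f3 is 3 bytes ≤ B = 5; zero-pad to 5 bytes: K' = 98 8d f3 00 00.
XOR each byte with 0x36: 98⊕36=ae, 8d⊕36=bb, f3⊕36=c5, 00⊕36=36, 00⊕36=36.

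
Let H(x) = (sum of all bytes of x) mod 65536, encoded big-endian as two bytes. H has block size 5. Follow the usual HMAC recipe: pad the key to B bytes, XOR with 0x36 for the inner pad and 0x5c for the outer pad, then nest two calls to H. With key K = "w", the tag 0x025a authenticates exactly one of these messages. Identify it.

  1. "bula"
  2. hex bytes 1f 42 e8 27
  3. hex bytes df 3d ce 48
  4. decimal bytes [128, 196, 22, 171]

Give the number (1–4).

1

Key "w" = 77 is 1 byte ≤ B = 5; zero-pad to 5 bytes: K' = 77 00 00 00 00.
K' ⊕ ipad = 41 36 36 36 36; K' ⊕ opad = 2b 5c 5c 5c 5c.
m1: inner = H(41 36 36 36 36 62 75 6c 61) = 02 bd; tag = H(2b 5c 5c 5c 5c 02 bd) = 025a ← matches
m2: inner = H(41 36 36 36 36 1f 42 e8 27) = 02 89; tag = H(2b 5c 5c 5c 5c 02 89) = 0226
m3: inner = H(41 36 36 36 36 df 3d ce 48) = 03 4b; tag = H(2b 5c 5c 5c 5c 03 4b) = 01e9
m4: inner = H(41 36 36 36 36 80 c4 16 ab) = 03 1e; tag = H(2b 5c 5c 5c 5c 03 1e) = 01bc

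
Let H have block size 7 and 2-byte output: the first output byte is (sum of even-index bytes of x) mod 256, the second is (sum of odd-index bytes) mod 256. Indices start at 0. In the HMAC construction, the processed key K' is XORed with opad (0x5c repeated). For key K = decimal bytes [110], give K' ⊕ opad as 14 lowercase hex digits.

Key decimal bytes [110] = 6e is 1 byte ≤ B = 7; zero-pad to 7 bytes: K' = 6e 00 00 00 00 00 00.
XOR each byte with 0x5c: 6e⊕5c=32, 00⊕5c=5c, 00⊕5c=5c, 00⊕5c=5c, 00⊕5c=5c, 00⊕5c=5c, 00⊕5c=5c.

325c5c5c5c5c5c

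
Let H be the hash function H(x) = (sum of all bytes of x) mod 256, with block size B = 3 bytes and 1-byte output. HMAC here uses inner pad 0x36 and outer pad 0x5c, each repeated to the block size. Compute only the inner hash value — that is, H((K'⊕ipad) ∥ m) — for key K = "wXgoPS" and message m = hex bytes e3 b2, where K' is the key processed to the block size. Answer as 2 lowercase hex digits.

Key "wXgoPS" = 77 58 67 6f 50 53 is 6 bytes > B = 3, so hash it first: H(key) = 48, then zero-pad to 3 bytes: K' = 48 00 00.
K' ⊕ ipad = 7e 36 36.
Inner input = 7e 36 36 ∥ e3 b2.
Inner hash: sum = 126+54+54+227+178 = 639; mod 256 = 127 → 7f.

7f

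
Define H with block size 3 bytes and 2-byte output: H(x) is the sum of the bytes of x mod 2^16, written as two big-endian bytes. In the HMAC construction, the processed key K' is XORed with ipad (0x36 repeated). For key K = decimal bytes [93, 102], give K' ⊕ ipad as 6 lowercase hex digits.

6b5036

Key decimal bytes [93, 102] = 5d 66 is 2 bytes ≤ B = 3; zero-pad to 3 bytes: K' = 5d 66 00.
XOR each byte with 0x36: 5d⊕36=6b, 66⊕36=50, 00⊕36=36.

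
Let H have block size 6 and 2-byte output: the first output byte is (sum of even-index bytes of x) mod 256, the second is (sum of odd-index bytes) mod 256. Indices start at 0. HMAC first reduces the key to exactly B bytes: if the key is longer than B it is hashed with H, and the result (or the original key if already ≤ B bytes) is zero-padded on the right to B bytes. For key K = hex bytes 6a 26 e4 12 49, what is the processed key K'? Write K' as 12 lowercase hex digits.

Key hex bytes 6a 26 e4 12 49 is 5 bytes ≤ B = 6; zero-pad to 6 bytes: K' = 6a 26 e4 12 49 00.

6a26e4124900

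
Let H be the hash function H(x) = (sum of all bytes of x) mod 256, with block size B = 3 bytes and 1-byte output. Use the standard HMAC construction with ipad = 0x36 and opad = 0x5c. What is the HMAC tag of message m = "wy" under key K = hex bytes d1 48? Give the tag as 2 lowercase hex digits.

Key hex bytes d1 48 is 2 bytes ≤ B = 3; zero-pad to 3 bytes: K' = d1 48 00.
K' ⊕ ipad = e7 7e 36.  K' ⊕ opad = 8d 14 5c.
Inner input = (K'⊕ipad) ∥ m = e7 7e 36 ∥ 77 79.
Inner hash: sum = 231+126+54+119+121 = 651; mod 256 = 139 → 8b.
Outer input = (K'⊕opad) ∥ inner = 8d 14 5c ∥ 8b.
Outer hash (tag): sum = 141+20+92+139 = 392; mod 256 = 136 → 88.

88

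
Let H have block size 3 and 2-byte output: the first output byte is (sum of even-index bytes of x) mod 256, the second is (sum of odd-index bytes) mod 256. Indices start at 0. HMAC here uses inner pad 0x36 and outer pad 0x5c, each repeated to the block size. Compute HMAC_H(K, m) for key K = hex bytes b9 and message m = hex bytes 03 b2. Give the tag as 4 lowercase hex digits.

7ad3

Key hex bytes b9 is 1 byte ≤ B = 3; zero-pad to 3 bytes: K' = b9 00 00.
K' ⊕ ipad = 8f 36 36.  K' ⊕ opad = e5 5c 5c.
Inner input = (K'⊕ipad) ∥ m = 8f 36 36 ∥ 03 b2.
Inner hash: even-index sum = 375 mod 256 = 119; odd-index sum = 57 mod 256 = 57 → 77 39.
Outer input = (K'⊕opad) ∥ inner = e5 5c 5c ∥ 77 39.
Outer hash (tag): even-index sum = 378 mod 256 = 122; odd-index sum = 211 mod 256 = 211 → 7a d3.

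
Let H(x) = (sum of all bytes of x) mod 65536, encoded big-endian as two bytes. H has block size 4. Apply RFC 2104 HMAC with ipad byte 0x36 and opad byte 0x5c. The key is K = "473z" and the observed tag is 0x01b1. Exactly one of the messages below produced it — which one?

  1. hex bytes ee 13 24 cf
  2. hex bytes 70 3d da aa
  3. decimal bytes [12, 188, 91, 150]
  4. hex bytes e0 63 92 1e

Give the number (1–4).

Key "473z" = 34 37 33 7a is exactly B = 4 bytes: K' = 34 37 33 7a.
K' ⊕ ipad = 02 01 05 4c; K' ⊕ opad = 68 6b 6f 26.
m1: inner = H(02 01 05 4c ee 13 24 cf) = 02 48; tag = H(68 6b 6f 26 02 48) = 01b2
m2: inner = H(02 01 05 4c 70 3d da aa) = 02 85; tag = H(68 6b 6f 26 02 85) = 01ef
m3: inner = H(02 01 05 4c 0c bc 5b 96) = 02 0d; tag = H(68 6b 6f 26 02 0d) = 0177
m4: inner = H(02 01 05 4c e0 63 92 1e) = 02 47; tag = H(68 6b 6f 26 02 47) = 01b1 ← matches

4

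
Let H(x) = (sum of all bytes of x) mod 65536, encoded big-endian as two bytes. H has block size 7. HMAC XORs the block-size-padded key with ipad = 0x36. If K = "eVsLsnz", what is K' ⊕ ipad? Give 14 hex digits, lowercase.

5360457a45584c

Key "eVsLsnz" = 65 56 73 4c 73 6e 7a is exactly B = 7 bytes: K' = 65 56 73 4c 73 6e 7a.
XOR each byte with 0x36: 65⊕36=53, 56⊕36=60, 73⊕36=45, 4c⊕36=7a, 73⊕36=45, 6e⊕36=58, 7a⊕36=4c.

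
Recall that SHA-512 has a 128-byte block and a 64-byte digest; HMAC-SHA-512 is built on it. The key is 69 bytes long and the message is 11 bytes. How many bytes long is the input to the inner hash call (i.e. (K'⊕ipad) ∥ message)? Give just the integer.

Key is 69 ≤ 128 bytes, zero-padded: |K'| = 128.
Inner input = (K'⊕ipad) ∥ m → 128 + 11 = 139 bytes.

139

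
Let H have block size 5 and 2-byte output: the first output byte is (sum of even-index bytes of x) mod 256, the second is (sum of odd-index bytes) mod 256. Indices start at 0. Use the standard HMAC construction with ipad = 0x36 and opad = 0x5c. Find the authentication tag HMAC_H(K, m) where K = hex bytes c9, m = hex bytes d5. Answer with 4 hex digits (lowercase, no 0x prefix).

Key hex bytes c9 is 1 byte ≤ B = 5; zero-pad to 5 bytes: K' = c9 00 00 00 00.
K' ⊕ ipad = ff 36 36 36 36.  K' ⊕ opad = 95 5c 5c 5c 5c.
Inner input = (K'⊕ipad) ∥ m = ff 36 36 36 36 ∥ d5.
Inner hash: even-index sum = 363 mod 256 = 107; odd-index sum = 321 mod 256 = 65 → 6b 41.
Outer input = (K'⊕opad) ∥ inner = 95 5c 5c 5c 5c ∥ 6b 41.
Outer hash (tag): even-index sum = 398 mod 256 = 142; odd-index sum = 291 mod 256 = 35 → 8e 23.

8e23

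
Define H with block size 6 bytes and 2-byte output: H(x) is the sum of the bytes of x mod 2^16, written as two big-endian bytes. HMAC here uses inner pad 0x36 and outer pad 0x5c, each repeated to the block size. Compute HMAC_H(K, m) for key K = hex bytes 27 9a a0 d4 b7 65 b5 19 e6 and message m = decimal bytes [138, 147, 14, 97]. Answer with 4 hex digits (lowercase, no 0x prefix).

Key hex bytes 27 9a a0 d4 b7 65 b5 19 e6 is 9 bytes > B = 6, so hash it first: H(key) = 05 05, then zero-pad to 6 bytes: K' = 05 05 00 00 00 00.
K' ⊕ ipad = 33 33 36 36 36 36.  K' ⊕ opad = 59 59 5c 5c 5c 5c.
Inner input = (K'⊕ipad) ∥ m = 33 33 36 36 36 36 ∥ 8a 93 0e 61.
Inner hash: sum = 51+51+54+54+54+54+138+147+14+97 = 714 → 02 ca.
Outer input = (K'⊕opad) ∥ inner = 59 59 5c 5c 5c 5c ∥ 02 ca.
Outer hash (tag): sum = 89+89+92+92+92+92+2+202 = 750 → 02 ee.

02ee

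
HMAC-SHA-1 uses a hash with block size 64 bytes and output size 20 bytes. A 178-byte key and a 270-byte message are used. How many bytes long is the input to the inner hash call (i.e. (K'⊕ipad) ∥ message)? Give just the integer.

334

Key is 178 > 64 bytes, so it is hashed to 20 bytes then zero-padded to 64: |K'| = 64.
Inner input = (K'⊕ipad) ∥ m → 64 + 270 = 334 bytes.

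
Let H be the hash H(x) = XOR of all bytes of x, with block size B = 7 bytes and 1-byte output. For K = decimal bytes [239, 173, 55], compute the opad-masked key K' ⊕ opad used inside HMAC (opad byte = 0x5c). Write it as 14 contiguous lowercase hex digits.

b3f16b5c5c5c5c

Key decimal bytes [239, 173, 55] = ef ad 37 is 3 bytes ≤ B = 7; zero-pad to 7 bytes: K' = ef ad 37 00 00 00 00.
XOR each byte with 0x5c: ef⊕5c=b3, ad⊕5c=f1, 37⊕5c=6b, 00⊕5c=5c, 00⊕5c=5c, 00⊕5c=5c, 00⊕5c=5c.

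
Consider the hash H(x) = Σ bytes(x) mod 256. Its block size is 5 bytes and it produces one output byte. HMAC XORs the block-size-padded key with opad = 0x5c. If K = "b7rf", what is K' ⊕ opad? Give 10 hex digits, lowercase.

3e6b2e3a5c

Key "b7rf" = 62 37 72 66 is 4 bytes ≤ B = 5; zero-pad to 5 bytes: K' = 62 37 72 66 00.
XOR each byte with 0x5c: 62⊕5c=3e, 37⊕5c=6b, 72⊕5c=2e, 66⊕5c=3a, 00⊕5c=5c.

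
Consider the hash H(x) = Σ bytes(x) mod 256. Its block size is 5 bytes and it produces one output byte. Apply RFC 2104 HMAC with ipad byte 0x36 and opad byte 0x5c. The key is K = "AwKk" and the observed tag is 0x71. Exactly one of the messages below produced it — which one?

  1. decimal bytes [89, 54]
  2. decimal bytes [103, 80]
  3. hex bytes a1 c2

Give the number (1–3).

2

Key "AwKk" = 41 77 4b 6b is 4 bytes ≤ B = 5; zero-pad to 5 bytes: K' = 41 77 4b 6b 00.
K' ⊕ ipad = 77 41 7d 5d 36; K' ⊕ opad = 1d 2b 17 37 5c.
m1: inner = H(77 41 7d 5d 36 59 36) = 57; tag = H(1d 2b 17 37 5c 57) = 49
m2: inner = H(77 41 7d 5d 36 67 50) = 7f; tag = H(1d 2b 17 37 5c 7f) = 71 ← matches
m3: inner = H(77 41 7d 5d 36 a1 c2) = 2b; tag = H(1d 2b 17 37 5c 2b) = 1d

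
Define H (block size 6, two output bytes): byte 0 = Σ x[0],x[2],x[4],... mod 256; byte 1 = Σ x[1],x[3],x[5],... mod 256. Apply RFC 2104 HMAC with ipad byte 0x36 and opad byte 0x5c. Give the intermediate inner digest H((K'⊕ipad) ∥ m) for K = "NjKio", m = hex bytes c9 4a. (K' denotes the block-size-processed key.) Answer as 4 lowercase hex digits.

173b

Key "NjKio" = 4e 6a 4b 69 6f is 5 bytes ≤ B = 6; zero-pad to 6 bytes: K' = 4e 6a 4b 69 6f 00.
K' ⊕ ipad = 78 5c 7d 5f 59 36.
Inner input = 78 5c 7d 5f 59 36 ∥ c9 4a.
Inner hash: even-index sum = 535 mod 256 = 23; odd-index sum = 315 mod 256 = 59 → 17 3b.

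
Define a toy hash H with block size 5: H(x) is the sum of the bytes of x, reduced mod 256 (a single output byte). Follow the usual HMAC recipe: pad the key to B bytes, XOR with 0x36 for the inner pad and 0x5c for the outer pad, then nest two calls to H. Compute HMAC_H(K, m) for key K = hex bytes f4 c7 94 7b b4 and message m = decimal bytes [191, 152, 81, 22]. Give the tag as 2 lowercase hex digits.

Key hex bytes f4 c7 94 7b b4 is exactly B = 5 bytes: K' = f4 c7 94 7b b4.
K' ⊕ ipad = c2 f1 a2 4d 82.  K' ⊕ opad = a8 9b c8 27 e8.
Inner input = (K'⊕ipad) ∥ m = c2 f1 a2 4d 82 ∥ bf 98 51 16.
Inner hash: sum = 194+241+162+77+130+191+152+81+22 = 1250; mod 256 = 226 → e2.
Outer input = (K'⊕opad) ∥ inner = a8 9b c8 27 e8 ∥ e2.
Outer hash (tag): sum = 168+155+200+39+232+226 = 1020; mod 256 = 252 → fc.

fc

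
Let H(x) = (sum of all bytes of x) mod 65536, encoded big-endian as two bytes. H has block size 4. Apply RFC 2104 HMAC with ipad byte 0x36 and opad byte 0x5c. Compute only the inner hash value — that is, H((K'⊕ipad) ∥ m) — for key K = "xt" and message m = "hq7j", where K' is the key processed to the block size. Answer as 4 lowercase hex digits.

0276

Key "xt" = 78 74 is 2 bytes ≤ B = 4; zero-pad to 4 bytes: K' = 78 74 00 00.
K' ⊕ ipad = 4e 42 36 36.
Inner input = 4e 42 36 36 ∥ 68 71 37 6a.
Inner hash: sum = 78+66+54+54+104+113+55+106 = 630 → 02 76.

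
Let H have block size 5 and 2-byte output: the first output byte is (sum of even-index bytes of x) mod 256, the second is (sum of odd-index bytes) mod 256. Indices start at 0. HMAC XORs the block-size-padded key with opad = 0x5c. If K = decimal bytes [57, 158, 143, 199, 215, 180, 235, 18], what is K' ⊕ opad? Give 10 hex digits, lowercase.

d6775c5c5c

Key decimal bytes [57, 158, 143, 199, 215, 180, 235, 18] = 39 9e 8f c7 d7 b4 eb 12 is 8 bytes > B = 5, so hash it first: H(key) = 8a 2b, then zero-pad to 5 bytes: K' = 8a 2b 00 00 00.
XOR each byte with 0x5c: 8a⊕5c=d6, 2b⊕5c=77, 00⊕5c=5c, 00⊕5c=5c, 00⊕5c=5c.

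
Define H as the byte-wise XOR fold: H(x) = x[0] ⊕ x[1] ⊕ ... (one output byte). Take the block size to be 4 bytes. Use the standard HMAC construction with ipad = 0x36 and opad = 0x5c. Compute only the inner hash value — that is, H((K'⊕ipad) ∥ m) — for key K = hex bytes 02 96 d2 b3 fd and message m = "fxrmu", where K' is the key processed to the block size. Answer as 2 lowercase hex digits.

Key hex bytes 02 96 d2 b3 fd is 5 bytes > B = 4, so hash it first: H(key) = 08, then zero-pad to 4 bytes: K' = 08 00 00 00.
K' ⊕ ipad = 3e 36 36 36.
Inner input = 3e 36 36 36 ∥ 66 78 72 6d 75.
Inner hash: XOR 3e⊕36⊕36⊕36⊕66⊕78⊕72⊕6d⊕75 = 7c.

7c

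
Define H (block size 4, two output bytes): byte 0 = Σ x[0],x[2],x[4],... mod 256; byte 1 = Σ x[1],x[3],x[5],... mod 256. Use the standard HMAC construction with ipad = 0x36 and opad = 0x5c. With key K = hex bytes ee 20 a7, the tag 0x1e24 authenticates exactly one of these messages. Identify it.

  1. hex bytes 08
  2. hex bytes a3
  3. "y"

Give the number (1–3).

1

Key hex bytes ee 20 a7 is 3 bytes ≤ B = 4; zero-pad to 4 bytes: K' = ee 20 a7 00.
K' ⊕ ipad = d8 16 91 36; K' ⊕ opad = b2 7c fb 5c.
m1: inner = H(d8 16 91 36 08) = 71 4c; tag = H(b2 7c fb 5c 71 4c) = 1e24 ← matches
m2: inner = H(d8 16 91 36 a3) = 0c 4c; tag = H(b2 7c fb 5c 0c 4c) = b924
m3: inner = H(d8 16 91 36 79) = e2 4c; tag = H(b2 7c fb 5c e2 4c) = 8f24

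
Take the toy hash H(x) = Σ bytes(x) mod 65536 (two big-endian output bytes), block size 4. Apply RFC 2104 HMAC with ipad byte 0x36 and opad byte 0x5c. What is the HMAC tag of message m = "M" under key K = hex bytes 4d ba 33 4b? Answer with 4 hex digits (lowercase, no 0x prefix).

Key hex bytes 4d ba 33 4b is exactly B = 4 bytes: K' = 4d ba 33 4b.
K' ⊕ ipad = 7b 8c 05 7d.  K' ⊕ opad = 11 e6 6f 17.
Inner input = (K'⊕ipad) ∥ m = 7b 8c 05 7d ∥ 4d.
Inner hash: sum = 123+140+5+125+77 = 470 → 01 d6.
Outer input = (K'⊕opad) ∥ inner = 11 e6 6f 17 ∥ 01 d6.
Outer hash (tag): sum = 17+230+111+23+1+214 = 596 → 02 54.

0254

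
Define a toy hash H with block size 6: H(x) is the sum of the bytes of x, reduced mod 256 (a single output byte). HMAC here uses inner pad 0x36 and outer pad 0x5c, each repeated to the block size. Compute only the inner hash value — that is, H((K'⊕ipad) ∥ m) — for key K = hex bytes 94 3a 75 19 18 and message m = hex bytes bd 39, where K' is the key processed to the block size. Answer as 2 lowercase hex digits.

7a

Key hex bytes 94 3a 75 19 18 is 5 bytes ≤ B = 6; zero-pad to 6 bytes: K' = 94 3a 75 19 18 00.
K' ⊕ ipad = a2 0c 43 2f 2e 36.
Inner input = a2 0c 43 2f 2e 36 ∥ bd 39.
Inner hash: sum = 162+12+67+47+46+54+189+57 = 634; mod 256 = 122 → 7a.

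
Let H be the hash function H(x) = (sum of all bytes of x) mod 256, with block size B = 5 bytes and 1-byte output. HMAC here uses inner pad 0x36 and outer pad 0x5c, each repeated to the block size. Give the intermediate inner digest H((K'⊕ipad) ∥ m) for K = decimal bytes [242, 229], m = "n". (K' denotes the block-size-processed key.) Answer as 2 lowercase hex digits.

a7

Key decimal bytes [242, 229] = f2 e5 is 2 bytes ≤ B = 5; zero-pad to 5 bytes: K' = f2 e5 00 00 00.
K' ⊕ ipad = c4 d3 36 36 36.
Inner input = c4 d3 36 36 36 ∥ 6e.
Inner hash: sum = 196+211+54+54+54+110 = 679; mod 256 = 167 → a7.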